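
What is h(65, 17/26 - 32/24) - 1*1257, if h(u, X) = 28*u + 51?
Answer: 614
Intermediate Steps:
h(u, X) = 51 + 28*u
h(65, 17/26 - 32/24) - 1*1257 = (51 + 28*65) - 1*1257 = (51 + 1820) - 1257 = 1871 - 1257 = 614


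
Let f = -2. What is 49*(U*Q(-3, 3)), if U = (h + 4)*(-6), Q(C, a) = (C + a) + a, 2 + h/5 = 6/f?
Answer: 18522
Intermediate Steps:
h = -25 (h = -10 + 5*(6/(-2)) = -10 + 5*(6*(-½)) = -10 + 5*(-3) = -10 - 15 = -25)
Q(C, a) = C + 2*a
U = 126 (U = (-25 + 4)*(-6) = -21*(-6) = 126)
49*(U*Q(-3, 3)) = 49*(126*(-3 + 2*3)) = 49*(126*(-3 + 6)) = 49*(126*3) = 49*378 = 18522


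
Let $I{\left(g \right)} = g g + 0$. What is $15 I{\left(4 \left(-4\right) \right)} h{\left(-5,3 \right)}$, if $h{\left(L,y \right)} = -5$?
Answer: $-19200$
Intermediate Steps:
$I{\left(g \right)} = g^{2}$ ($I{\left(g \right)} = g^{2} + 0 = g^{2}$)
$15 I{\left(4 \left(-4\right) \right)} h{\left(-5,3 \right)} = 15 \left(4 \left(-4\right)\right)^{2} \left(-5\right) = 15 \left(-16\right)^{2} \left(-5\right) = 15 \cdot 256 \left(-5\right) = 3840 \left(-5\right) = -19200$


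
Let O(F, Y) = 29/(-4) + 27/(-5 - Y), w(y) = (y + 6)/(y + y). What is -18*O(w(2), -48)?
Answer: 10251/86 ≈ 119.20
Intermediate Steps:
w(y) = (6 + y)/(2*y) (w(y) = (6 + y)/((2*y)) = (6 + y)*(1/(2*y)) = (6 + y)/(2*y))
O(F, Y) = -29/4 + 27/(-5 - Y) (O(F, Y) = 29*(-¼) + 27/(-5 - Y) = -29/4 + 27/(-5 - Y))
-18*O(w(2), -48) = -9*(-253 - 29*(-48))/(2*(5 - 48)) = -9*(-253 + 1392)/(2*(-43)) = -9*(-1)*1139/(2*43) = -18*(-1139/172) = 10251/86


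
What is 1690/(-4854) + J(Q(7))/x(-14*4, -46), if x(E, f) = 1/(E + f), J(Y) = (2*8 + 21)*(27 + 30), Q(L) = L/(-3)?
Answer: -522092231/2427 ≈ -2.1512e+5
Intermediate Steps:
Q(L) = -L/3 (Q(L) = L*(-⅓) = -L/3)
J(Y) = 2109 (J(Y) = (16 + 21)*57 = 37*57 = 2109)
1690/(-4854) + J(Q(7))/x(-14*4, -46) = 1690/(-4854) + 2109/(1/(-14*4 - 46)) = 1690*(-1/4854) + 2109/(1/(-56 - 46)) = -845/2427 + 2109/(1/(-102)) = -845/2427 + 2109/(-1/102) = -845/2427 + 2109*(-102) = -845/2427 - 215118 = -522092231/2427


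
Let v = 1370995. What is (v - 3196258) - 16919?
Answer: -1842182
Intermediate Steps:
(v - 3196258) - 16919 = (1370995 - 3196258) - 16919 = -1825263 - 16919 = -1842182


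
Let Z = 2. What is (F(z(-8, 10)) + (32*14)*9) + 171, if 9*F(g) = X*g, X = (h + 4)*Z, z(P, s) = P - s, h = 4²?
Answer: 4123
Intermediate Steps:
h = 16
X = 40 (X = (16 + 4)*2 = 20*2 = 40)
F(g) = 40*g/9 (F(g) = (40*g)/9 = 40*g/9)
(F(z(-8, 10)) + (32*14)*9) + 171 = (40*(-8 - 1*10)/9 + (32*14)*9) + 171 = (40*(-8 - 10)/9 + 448*9) + 171 = ((40/9)*(-18) + 4032) + 171 = (-80 + 4032) + 171 = 3952 + 171 = 4123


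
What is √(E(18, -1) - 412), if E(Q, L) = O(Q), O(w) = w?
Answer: I*√394 ≈ 19.849*I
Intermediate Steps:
E(Q, L) = Q
√(E(18, -1) - 412) = √(18 - 412) = √(-394) = I*√394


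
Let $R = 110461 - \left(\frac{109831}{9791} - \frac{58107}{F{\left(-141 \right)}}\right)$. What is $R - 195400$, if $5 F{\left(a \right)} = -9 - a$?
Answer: $- \frac{35648684125}{430804} \approx -82749.0$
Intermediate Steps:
$F{\left(a \right)} = - \frac{9}{5} - \frac{a}{5}$ ($F{\left(a \right)} = \frac{-9 - a}{5} = - \frac{9}{5} - \frac{a}{5}$)
$R = \frac{48530417475}{430804}$ ($R = 110461 - \left(\frac{109831}{9791} - \frac{58107}{- \frac{9}{5} - - \frac{141}{5}}\right) = 110461 - \left(109831 \cdot \frac{1}{9791} - \frac{58107}{- \frac{9}{5} + \frac{141}{5}}\right) = 110461 - \left(\frac{109831}{9791} - \frac{58107}{\frac{132}{5}}\right) = 110461 - \left(\frac{109831}{9791} - \frac{96845}{44}\right) = 110461 - - \frac{943376831}{430804} = 110461 + \frac{943376831}{430804} = \frac{48530417475}{430804} \approx 1.1265 \cdot 10^{5}$)
$R - 195400 = \frac{48530417475}{430804} - 195400 = - \frac{35648684125}{430804}$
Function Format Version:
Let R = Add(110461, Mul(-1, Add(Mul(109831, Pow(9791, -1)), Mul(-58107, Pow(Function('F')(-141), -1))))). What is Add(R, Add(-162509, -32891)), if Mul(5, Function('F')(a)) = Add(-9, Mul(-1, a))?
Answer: Rational(-35648684125, 430804) ≈ -82749.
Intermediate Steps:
Function('F')(a) = Add(Rational(-9, 5), Mul(Rational(-1, 5), a)) (Function('F')(a) = Mul(Rational(1, 5), Add(-9, Mul(-1, a))) = Add(Rational(-9, 5), Mul(Rational(-1, 5), a)))
R = Rational(48530417475, 430804) (R = Add(110461, Mul(-1, Add(Mul(109831, Pow(9791, -1)), Mul(-58107, Pow(Add(Rational(-9, 5), Mul(Rational(-1, 5), -141)), -1))))) = Add(110461, Mul(-1, Add(Mul(109831, Rational(1, 9791)), Mul(-58107, Pow(Add(Rational(-9, 5), Rational(141, 5)), -1))))) = Add(110461, Mul(-1, Add(Rational(109831, 9791), Mul(-58107, Pow(Rational(132, 5), -1))))) = Add(110461, Mul(-1, Add(Rational(109831, 9791), Mul(-58107, Rational(5, 132))))) = Add(110461, Mul(-1, Add(Rational(109831, 9791), Rational(-96845, 44)))) = Add(110461, Mul(-1, Rational(-943376831, 430804))) = Add(110461, Rational(943376831, 430804)) = Rational(48530417475, 430804) ≈ 1.1265e+5)
Add(R, Add(-162509, -32891)) = Add(Rational(48530417475, 430804), Add(-162509, -32891)) = Add(Rational(48530417475, 430804), -195400) = Rational(-35648684125, 430804)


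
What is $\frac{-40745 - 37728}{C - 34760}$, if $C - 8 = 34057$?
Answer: $\frac{78473}{695} \approx 112.91$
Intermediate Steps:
$C = 34065$ ($C = 8 + 34057 = 34065$)
$\frac{-40745 - 37728}{C - 34760} = \frac{-40745 - 37728}{34065 - 34760} = - \frac{78473}{-695} = \left(-78473\right) \left(- \frac{1}{695}\right) = \frac{78473}{695}$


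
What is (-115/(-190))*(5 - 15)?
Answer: -115/19 ≈ -6.0526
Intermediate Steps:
(-115/(-190))*(5 - 15) = -115*(-1/190)*(-10) = (23/38)*(-10) = -115/19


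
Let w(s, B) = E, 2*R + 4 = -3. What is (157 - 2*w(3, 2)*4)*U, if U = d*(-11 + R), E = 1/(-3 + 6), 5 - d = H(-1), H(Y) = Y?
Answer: -13427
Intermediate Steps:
d = 6 (d = 5 - 1*(-1) = 5 + 1 = 6)
R = -7/2 (R = -2 + (½)*(-3) = -2 - 3/2 = -7/2 ≈ -3.5000)
E = ⅓ (E = 1/3 = ⅓ ≈ 0.33333)
w(s, B) = ⅓
U = -87 (U = 6*(-11 - 7/2) = 6*(-29/2) = -87)
(157 - 2*w(3, 2)*4)*U = (157 - 2*⅓*4)*(-87) = (157 - ⅔*4)*(-87) = (157 - 8/3)*(-87) = (463/3)*(-87) = -13427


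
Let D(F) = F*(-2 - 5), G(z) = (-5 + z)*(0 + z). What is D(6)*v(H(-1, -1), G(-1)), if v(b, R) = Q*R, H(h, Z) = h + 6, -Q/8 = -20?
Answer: -40320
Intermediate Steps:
Q = 160 (Q = -8*(-20) = 160)
H(h, Z) = 6 + h
G(z) = z*(-5 + z) (G(z) = (-5 + z)*z = z*(-5 + z))
D(F) = -7*F (D(F) = F*(-7) = -7*F)
v(b, R) = 160*R
D(6)*v(H(-1, -1), G(-1)) = (-7*6)*(160*(-(-5 - 1))) = -6720*(-1*(-6)) = -6720*6 = -42*960 = -40320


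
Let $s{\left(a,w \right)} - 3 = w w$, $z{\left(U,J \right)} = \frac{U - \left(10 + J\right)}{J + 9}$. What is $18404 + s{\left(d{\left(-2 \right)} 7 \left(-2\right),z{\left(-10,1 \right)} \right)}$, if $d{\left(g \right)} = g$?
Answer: $\frac{1841141}{100} \approx 18411.0$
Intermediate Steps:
$z{\left(U,J \right)} = \frac{-10 + U - J}{9 + J}$
$s{\left(a,w \right)} = 3 + w^{2}$ ($s{\left(a,w \right)} = 3 + w w = 3 + w^{2}$)
$18404 + s{\left(d{\left(-2 \right)} 7 \left(-2\right),z{\left(-10,1 \right)} \right)} = 18404 + \left(3 + \left(\frac{-10 - 10 - 1}{9 + 1}\right)^{2}\right) = 18404 + \left(3 + \left(\frac{-10 - 10 - 1}{10}\right)^{2}\right) = 18404 + \left(3 + \left(\frac{1}{10} \left(-21\right)\right)^{2}\right) = 18404 + \left(3 + \left(- \frac{21}{10}\right)^{2}\right) = 18404 + \left(3 + \frac{441}{100}\right) = 18404 + \frac{741}{100} = \frac{1841141}{100}$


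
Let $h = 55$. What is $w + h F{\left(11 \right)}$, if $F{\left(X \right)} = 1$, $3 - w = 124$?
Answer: $-66$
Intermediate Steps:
$w = -121$ ($w = 3 - 124 = -121$)
$w + h F{\left(11 \right)} = -121 + 55 \cdot 1 = -121 + 55 = -66$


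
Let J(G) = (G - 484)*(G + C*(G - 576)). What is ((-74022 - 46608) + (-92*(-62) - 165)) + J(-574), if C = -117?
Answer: -141861699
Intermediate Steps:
J(G) = (-484 + G)*(67392 - 116*G) (J(G) = (G - 484)*(G - 117*(G - 576)) = (-484 + G)*(G - 117*(-576 + G)) = (-484 + G)*(G + (67392 - 117*G)) = (-484 + G)*(67392 - 116*G))
((-74022 - 46608) + (-92*(-62) - 165)) + J(-574) = ((-74022 - 46608) + (-92*(-62) - 165)) + (-32617728 - 116*(-574)² + 123536*(-574)) = (-120630 + (5704 - 165)) + (-32617728 - 116*329476 - 70909664) = (-120630 + 5539) + (-32617728 - 38219216 - 70909664) = -115091 - 141746608 = -141861699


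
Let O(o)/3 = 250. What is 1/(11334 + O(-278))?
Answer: 1/12084 ≈ 8.2754e-5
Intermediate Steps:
O(o) = 750 (O(o) = 3*250 = 750)
1/(11334 + O(-278)) = 1/(11334 + 750) = 1/12084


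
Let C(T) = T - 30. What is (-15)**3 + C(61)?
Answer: -3344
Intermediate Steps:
C(T) = -30 + T
(-15)**3 + C(61) = (-15)**3 + (-30 + 61) = -3375 + 31 = -3344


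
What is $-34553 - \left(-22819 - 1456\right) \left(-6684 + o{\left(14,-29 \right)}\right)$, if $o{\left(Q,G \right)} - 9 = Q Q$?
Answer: $-157312278$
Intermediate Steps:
$o{\left(Q,G \right)} = 9 + Q^{2}$ ($o{\left(Q,G \right)} = 9 + Q Q = 9 + Q^{2}$)
$-34553 - \left(-22819 - 1456\right) \left(-6684 + o{\left(14,-29 \right)}\right) = -34553 - \left(-22819 - 1456\right) \left(-6684 + \left(9 + 14^{2}\right)\right) = -34553 - - 24275 \left(-6684 + \left(9 + 196\right)\right) = -34553 - - 24275 \left(-6684 + 205\right) = -34553 - \left(-24275\right) \left(-6479\right) = -34553 - 157277725 = -157312278$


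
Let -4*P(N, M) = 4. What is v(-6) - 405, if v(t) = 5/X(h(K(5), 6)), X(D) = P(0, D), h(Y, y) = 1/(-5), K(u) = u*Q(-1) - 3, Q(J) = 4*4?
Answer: -410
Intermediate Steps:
Q(J) = 16
P(N, M) = -1 (P(N, M) = -¼*4 = -1)
K(u) = -3 + 16*u (K(u) = u*16 - 3 = 16*u - 3 = -3 + 16*u)
h(Y, y) = -⅕
X(D) = -1
v(t) = -5 (v(t) = 5/(-1) = 5*(-1) = -5)
v(-6) - 405 = -5 - 405 = -410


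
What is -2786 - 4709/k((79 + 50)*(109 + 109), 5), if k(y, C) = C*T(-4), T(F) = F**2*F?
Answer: -886811/320 ≈ -2771.3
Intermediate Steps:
T(F) = F**3
k(y, C) = -64*C (k(y, C) = C*(-4)**3 = C*(-64) = -64*C)
-2786 - 4709/k((79 + 50)*(109 + 109), 5) = -2786 - 4709/((-64*5)) = -2786 - 4709/(-320) = -2786 - 4709*(-1)/320 = -2786 - 1*(-4709/320) = -2786 + 4709/320 = -886811/320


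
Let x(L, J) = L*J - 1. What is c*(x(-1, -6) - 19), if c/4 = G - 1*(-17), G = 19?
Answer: -2016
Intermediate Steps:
x(L, J) = -1 + J*L (x(L, J) = J*L - 1 = -1 + J*L)
c = 144 (c = 4*(19 - 1*(-17)) = 4*(19 + 17) = 4*36 = 144)
c*(x(-1, -6) - 19) = 144*((-1 - 6*(-1)) - 19) = 144*((-1 + 6) - 19) = 144*(5 - 19) = 144*(-14) = -2016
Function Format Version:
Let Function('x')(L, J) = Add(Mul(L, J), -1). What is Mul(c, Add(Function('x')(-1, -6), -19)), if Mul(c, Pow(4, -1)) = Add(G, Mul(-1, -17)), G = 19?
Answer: -2016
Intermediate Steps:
Function('x')(L, J) = Add(-1, Mul(J, L)) (Function('x')(L, J) = Add(Mul(J, L), -1) = Add(-1, Mul(J, L)))
c = 144 (c = Mul(4, Add(19, Mul(-1, -17))) = Mul(4, Add(19, 17)) = Mul(4, 36) = 144)
Mul(c, Add(Function('x')(-1, -6), -19)) = Mul(144, Add(Add(-1, Mul(-6, -1)), -19)) = Mul(144, Add(Add(-1, 6), -19)) = Mul(144, Add(5, -19)) = Mul(144, -14) = -2016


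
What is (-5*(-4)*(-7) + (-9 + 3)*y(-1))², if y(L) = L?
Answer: 17956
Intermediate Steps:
(-5*(-4)*(-7) + (-9 + 3)*y(-1))² = (-5*(-4)*(-7) + (-9 + 3)*(-1))² = (20*(-7) - 6*(-1))² = (-140 + 6)² = (-134)² = 17956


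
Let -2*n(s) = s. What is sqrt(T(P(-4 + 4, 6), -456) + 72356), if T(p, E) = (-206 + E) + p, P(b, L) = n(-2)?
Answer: sqrt(71695) ≈ 267.76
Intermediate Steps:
n(s) = -s/2
P(b, L) = 1 (P(b, L) = -1/2*(-2) = 1)
T(p, E) = -206 + E + p
sqrt(T(P(-4 + 4, 6), -456) + 72356) = sqrt((-206 - 456 + 1) + 72356) = sqrt(-661 + 72356) = sqrt(71695)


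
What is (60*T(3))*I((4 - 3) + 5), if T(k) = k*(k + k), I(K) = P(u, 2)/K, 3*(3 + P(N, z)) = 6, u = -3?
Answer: -180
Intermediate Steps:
P(N, z) = -1 (P(N, z) = -3 + (⅓)*6 = -3 + 2 = -1)
I(K) = -1/K
T(k) = 2*k² (T(k) = k*(2*k) = 2*k²)
(60*T(3))*I((4 - 3) + 5) = (60*(2*3²))*(-1/((4 - 3) + 5)) = (60*(2*9))*(-1/(1 + 5)) = (60*18)*(-1/6) = 1080*(-1*⅙) = 1080*(-⅙) = -180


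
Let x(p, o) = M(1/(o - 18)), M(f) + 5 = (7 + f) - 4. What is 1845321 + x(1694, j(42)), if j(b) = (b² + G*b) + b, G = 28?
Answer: 5469525517/2964 ≈ 1.8453e+6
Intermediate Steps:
M(f) = -2 + f (M(f) = -5 + ((7 + f) - 4) = -5 + (3 + f) = -2 + f)
j(b) = b² + 29*b (j(b) = (b² + 28*b) + b = b² + 29*b)
x(p, o) = -2 + 1/(-18 + o) (x(p, o) = -2 + 1/(o - 18) = -2 + 1/(-18 + o))
1845321 + x(1694, j(42)) = 1845321 + (37 - 84*(29 + 42))/(-18 + 42*(29 + 42)) = 1845321 + (37 - 84*71)/(-18 + 42*71) = 1845321 + (37 - 2*2982)/(-18 + 2982) = 1845321 + (37 - 5964)/2964 = 1845321 + (1/2964)*(-5927) = 1845321 - 5927/2964 = 5469525517/2964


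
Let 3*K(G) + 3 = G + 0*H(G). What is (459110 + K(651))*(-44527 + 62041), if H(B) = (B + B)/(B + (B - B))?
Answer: 8044635564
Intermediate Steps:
H(B) = 2 (H(B) = (2*B)/(B + 0) = (2*B)/B = 2)
K(G) = -1 + G/3 (K(G) = -1 + (G + 0*2)/3 = -1 + (G + 0)/3 = -1 + G/3)
(459110 + K(651))*(-44527 + 62041) = (459110 + (-1 + (1/3)*651))*(-44527 + 62041) = (459110 + (-1 + 217))*17514 = (459110 + 216)*17514 = 459326*17514 = 8044635564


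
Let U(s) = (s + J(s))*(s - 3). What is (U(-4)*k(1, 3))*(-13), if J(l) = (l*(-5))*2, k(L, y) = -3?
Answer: -9828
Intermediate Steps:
J(l) = -10*l (J(l) = -5*l*2 = -10*l)
U(s) = -9*s*(-3 + s) (U(s) = (s - 10*s)*(s - 3) = (-9*s)*(-3 + s) = -9*s*(-3 + s))
(U(-4)*k(1, 3))*(-13) = ((9*(-4)*(3 - 1*(-4)))*(-3))*(-13) = ((9*(-4)*(3 + 4))*(-3))*(-13) = ((9*(-4)*7)*(-3))*(-13) = -252*(-3)*(-13) = 756*(-13) = -9828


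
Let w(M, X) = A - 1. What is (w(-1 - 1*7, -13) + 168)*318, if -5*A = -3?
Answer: 266484/5 ≈ 53297.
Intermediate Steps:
A = ⅗ (A = -⅕*(-3) = ⅗ ≈ 0.60000)
w(M, X) = -⅖ (w(M, X) = ⅗ - 1 = -⅖)
(w(-1 - 1*7, -13) + 168)*318 = (-⅖ + 168)*318 = (838/5)*318 = 266484/5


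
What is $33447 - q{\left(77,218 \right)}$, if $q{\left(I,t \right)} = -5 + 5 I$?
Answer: $33067$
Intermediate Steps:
$33447 - q{\left(77,218 \right)} = 33447 - \left(-5 + 5 \cdot 77\right) = 33447 - \left(-5 + 385\right) = 33447 - 380 = 33067$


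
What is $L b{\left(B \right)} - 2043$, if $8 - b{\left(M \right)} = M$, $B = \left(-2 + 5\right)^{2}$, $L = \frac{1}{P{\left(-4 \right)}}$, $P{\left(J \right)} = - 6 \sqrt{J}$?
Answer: $-2043 - \frac{i}{12} \approx -2043.0 - 0.083333 i$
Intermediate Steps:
$L = \frac{i}{12}$ ($L = \frac{1}{\left(-6\right) \sqrt{-4}} = \frac{1}{\left(-6\right) 2 i} = \frac{1}{\left(-12\right) i} = \frac{i}{12} \approx 0.083333 i$)
$B = 9$ ($B = 3^{2} = 9$)
$b{\left(M \right)} = 8 - M$
$L b{\left(B \right)} - 2043 = \frac{i}{12} \left(8 - 9\right) - 2043 = \frac{i}{12} \left(-1\right) - 2043 = - \frac{i}{12} - 2043 = -2043 - \frac{i}{12}$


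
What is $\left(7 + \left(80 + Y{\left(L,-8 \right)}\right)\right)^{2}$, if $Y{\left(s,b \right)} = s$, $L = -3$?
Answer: $7056$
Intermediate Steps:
$\left(7 + \left(80 + Y{\left(L,-8 \right)}\right)\right)^{2} = \left(7 + \left(80 - 3\right)\right)^{2} = \left(7 + 77\right)^{2} = 84^{2} = 7056$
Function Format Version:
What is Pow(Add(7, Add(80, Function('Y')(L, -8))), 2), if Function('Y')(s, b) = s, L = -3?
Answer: 7056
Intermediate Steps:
Pow(Add(7, Add(80, Function('Y')(L, -8))), 2) = Pow(Add(7, Add(80, -3)), 2) = Pow(Add(7, 77), 2) = Pow(84, 2) = 7056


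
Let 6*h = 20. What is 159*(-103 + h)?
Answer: -15847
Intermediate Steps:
h = 10/3 (h = (1/6)*20 = 10/3 ≈ 3.3333)
159*(-103 + h) = 159*(-103 + 10/3) = 159*(-299/3) = -15847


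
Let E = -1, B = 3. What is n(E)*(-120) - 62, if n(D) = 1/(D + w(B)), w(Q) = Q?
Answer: -122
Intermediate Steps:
n(D) = 1/(3 + D) (n(D) = 1/(D + 3) = 1/(3 + D))
n(E)*(-120) - 62 = -120/(3 - 1) - 62 = -120/2 - 62 = (1/2)*(-120) - 62 = -60 - 62 = -122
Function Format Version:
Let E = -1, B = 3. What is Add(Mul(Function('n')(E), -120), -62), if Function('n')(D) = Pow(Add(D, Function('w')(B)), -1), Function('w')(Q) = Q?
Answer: -122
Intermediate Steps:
Function('n')(D) = Pow(Add(3, D), -1) (Function('n')(D) = Pow(Add(D, 3), -1) = Pow(Add(3, D), -1))
Add(Mul(Function('n')(E), -120), -62) = Add(Mul(Pow(Add(3, -1), -1), -120), -62) = Add(Mul(Pow(2, -1), -120), -62) = Add(Mul(Rational(1, 2), -120), -62) = Add(-60, -62) = -122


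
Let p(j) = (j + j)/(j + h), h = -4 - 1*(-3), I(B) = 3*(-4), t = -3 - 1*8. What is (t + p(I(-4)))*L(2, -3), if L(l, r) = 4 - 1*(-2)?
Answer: -714/13 ≈ -54.923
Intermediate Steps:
t = -11 (t = -3 - 8 = -11)
L(l, r) = 6 (L(l, r) = 4 + 2 = 6)
I(B) = -12
h = -1 (h = -4 + 3 = -1)
p(j) = 2*j/(-1 + j) (p(j) = (j + j)/(j - 1) = (2*j)/(-1 + j) = 2*j/(-1 + j))
(t + p(I(-4)))*L(2, -3) = (-11 + 2*(-12)/(-1 - 12))*6 = (-11 + 2*(-12)/(-13))*6 = (-11 + 2*(-12)*(-1/13))*6 = (-11 + 24/13)*6 = -119/13*6 = -714/13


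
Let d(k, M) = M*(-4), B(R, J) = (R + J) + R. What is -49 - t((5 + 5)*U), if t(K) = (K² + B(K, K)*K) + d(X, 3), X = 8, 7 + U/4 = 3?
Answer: -102437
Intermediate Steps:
U = -16 (U = -28 + 4*3 = -28 + 12 = -16)
B(R, J) = J + 2*R (B(R, J) = (J + R) + R = J + 2*R)
d(k, M) = -4*M
t(K) = -12 + 4*K² (t(K) = (K² + (K + 2*K)*K) - 4*3 = (K² + (3*K)*K) - 12 = (K² + 3*K²) - 12 = 4*K² - 12 = -12 + 4*K²)
-49 - t((5 + 5)*U) = -49 - (-12 + 4*((5 + 5)*(-16))²) = -49 - (-12 + 4*(10*(-16))²) = -49 - (-12 + 4*(-160)²) = -49 - (-12 + 4*25600) = -49 - (-12 + 102400) = -49 - 1*102388 = -49 - 102388 = -102437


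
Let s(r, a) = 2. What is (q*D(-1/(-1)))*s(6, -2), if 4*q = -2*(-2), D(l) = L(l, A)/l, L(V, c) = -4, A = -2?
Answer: -8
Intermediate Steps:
D(l) = -4/l
q = 1 (q = (-2*(-2))/4 = (¼)*4 = 1)
(q*D(-1/(-1)))*s(6, -2) = (1*(-4/((-1/(-1)))))*2 = (1*(-4/((-1*(-1)))))*2 = (1*(-4/1))*2 = (1*(-4*1))*2 = (1*(-4))*2 = -4*2 = -8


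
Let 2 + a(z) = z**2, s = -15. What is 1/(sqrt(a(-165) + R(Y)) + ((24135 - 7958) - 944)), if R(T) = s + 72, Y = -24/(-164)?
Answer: 15233/232017009 - 4*sqrt(1705)/232017009 ≈ 6.4943e-5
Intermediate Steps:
Y = 6/41 (Y = -24*(-1/164) = 6/41 ≈ 0.14634)
a(z) = -2 + z**2
R(T) = 57 (R(T) = -15 + 72 = 57)
1/(sqrt(a(-165) + R(Y)) + ((24135 - 7958) - 944)) = 1/(sqrt((-2 + (-165)**2) + 57) + ((24135 - 7958) - 944)) = 1/(sqrt((-2 + 27225) + 57) + (16177 - 944)) = 1/(sqrt(27223 + 57) + 15233) = 1/(sqrt(27280) + 15233) = 1/(4*sqrt(1705) + 15233) = 1/(15233 + 4*sqrt(1705))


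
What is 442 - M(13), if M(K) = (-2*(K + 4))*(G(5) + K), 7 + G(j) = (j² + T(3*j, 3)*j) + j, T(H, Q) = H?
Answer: 4216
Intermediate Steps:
G(j) = -7 + j + 4*j² (G(j) = -7 + ((j² + (3*j)*j) + j) = -7 + ((j² + 3*j²) + j) = -7 + (4*j² + j) = -7 + (j + 4*j²) = -7 + j + 4*j²)
M(K) = (-8 - 2*K)*(98 + K) (M(K) = (-2*(K + 4))*((-7 + 5 + 4*5²) + K) = (-2*(4 + K))*((-7 + 5 + 4*25) + K) = (-8 - 2*K)*((-7 + 5 + 100) + K) = (-8 - 2*K)*(98 + K))
442 - M(13) = 442 - (-784 - 204*13 - 2*13²) = 442 - (-784 - 2652 - 2*169) = 442 - (-784 - 2652 - 338) = 442 - 1*(-3774) = 442 + 3774 = 4216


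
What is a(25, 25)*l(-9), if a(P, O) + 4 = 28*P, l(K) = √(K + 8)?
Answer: 696*I ≈ 696.0*I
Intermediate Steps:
l(K) = √(8 + K)
a(P, O) = -4 + 28*P
a(25, 25)*l(-9) = (-4 + 28*25)*√(8 - 9) = (-4 + 700)*√(-1) = 696*I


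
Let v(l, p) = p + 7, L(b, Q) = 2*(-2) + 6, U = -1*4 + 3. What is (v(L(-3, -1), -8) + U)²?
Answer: 4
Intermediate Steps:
U = -1 (U = -4 + 3 = -1)
L(b, Q) = 2 (L(b, Q) = -4 + 6 = 2)
v(l, p) = 7 + p
(v(L(-3, -1), -8) + U)² = ((7 - 8) - 1)² = (-1 - 1)² = (-2)² = 4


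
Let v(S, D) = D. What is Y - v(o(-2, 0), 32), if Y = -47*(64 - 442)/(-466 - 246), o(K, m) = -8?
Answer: -20275/356 ≈ -56.952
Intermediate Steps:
Y = -8883/356 (Y = -(-17766)/(-712) = -(-17766)*(-1)/712 = -47*189/356 = -8883/356 ≈ -24.952)
Y - v(o(-2, 0), 32) = -8883/356 - 1*32 = -8883/356 - 32 = -20275/356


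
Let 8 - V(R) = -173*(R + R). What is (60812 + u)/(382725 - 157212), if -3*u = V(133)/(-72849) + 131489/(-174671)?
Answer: 110544959275031/409937778787761 ≈ 0.26966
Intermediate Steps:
V(R) = 8 + 346*R (V(R) = 8 - (-173)*(R + R) = 8 - (-173)*2*R = 8 - (-346)*R = 8 + 346*R)
u = 838964267/1817801097 (u = -((8 + 346*133)/(-72849) + 131489/(-174671))/3 = -((8 + 46018)*(-1/72849) + 131489*(-1/174671))/3 = -(46026*(-1/72849) - 131489/174671)/3 = -(-15342/24283 - 131489/174671)/3 = -⅓*(-838964267/605933699) = 838964267/1817801097 ≈ 0.46153)
(60812 + u)/(382725 - 157212) = (60812 + 838964267/1817801097)/(382725 - 157212) = (110544959275031/1817801097)/225513 = (110544959275031/1817801097)*(1/225513) = 110544959275031/409937778787761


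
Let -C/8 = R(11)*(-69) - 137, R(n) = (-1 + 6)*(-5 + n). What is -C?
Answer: -17656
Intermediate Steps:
R(n) = -25 + 5*n (R(n) = 5*(-5 + n) = -25 + 5*n)
C = 17656 (C = -8*((-25 + 5*11)*(-69) - 137) = -8*((-25 + 55)*(-69) - 137) = -8*(30*(-69) - 137) = -8*(-2070 - 137) = -8*(-2207) = 17656)
-C = -1*17656 = -17656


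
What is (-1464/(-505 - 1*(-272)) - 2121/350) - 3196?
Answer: -37230799/11650 ≈ -3195.8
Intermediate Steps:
(-1464/(-505 - 1*(-272)) - 2121/350) - 3196 = (-1464/(-505 + 272) - 2121*1/350) - 3196 = (-1464/(-233) - 303/50) - 3196 = (-1464*(-1/233) - 303/50) - 3196 = (1464/233 - 303/50) - 3196 = 2601/11650 - 3196 = -37230799/11650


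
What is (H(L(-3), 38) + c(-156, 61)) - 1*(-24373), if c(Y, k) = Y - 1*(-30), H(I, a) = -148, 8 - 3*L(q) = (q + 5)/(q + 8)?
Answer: 24099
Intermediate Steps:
L(q) = 8/3 - (5 + q)/(3*(8 + q)) (L(q) = 8/3 - (q + 5)/(3*(q + 8)) = 8/3 - (5 + q)/(3*(8 + q)))
c(Y, k) = 30 + Y (c(Y, k) = Y + 30 = 30 + Y)
(H(L(-3), 38) + c(-156, 61)) - 1*(-24373) = (-148 + (30 - 156)) - 1*(-24373) = (-148 - 126) + 24373 = -274 + 24373 = 24099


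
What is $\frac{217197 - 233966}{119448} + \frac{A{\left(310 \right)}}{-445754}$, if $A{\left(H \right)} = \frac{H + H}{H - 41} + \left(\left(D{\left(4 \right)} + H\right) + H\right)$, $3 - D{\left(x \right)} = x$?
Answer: $- \frac{1015348898941}{7161375000024} \approx -0.14178$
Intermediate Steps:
$D{\left(x \right)} = 3 - x$
$A{\left(H \right)} = -1 + 2 H + \frac{2 H}{-41 + H}$ ($A{\left(H \right)} = \frac{H + H}{H - 41} + \left(\left(\left(3 - 4\right) + H\right) + H\right) = \frac{2 H}{-41 + H} + \left(\left(\left(3 - 4\right) + H\right) + H\right) = \frac{2 H}{-41 + H} + \left(\left(-1 + H\right) + H\right) = \frac{2 H}{-41 + H} + \left(-1 + 2 H\right) = -1 + 2 H + \frac{2 H}{-41 + H}$)
$\frac{217197 - 233966}{119448} + \frac{A{\left(310 \right)}}{-445754} = \frac{217197 - 233966}{119448} + \frac{\frac{1}{-41 + 310} \left(41 - 25110 + 2 \cdot 310^{2}\right)}{-445754} = \left(-16769\right) \frac{1}{119448} + \frac{41 - 25110 + 2 \cdot 96100}{269} \left(- \frac{1}{445754}\right) = - \frac{16769}{119448} + \frac{41 - 25110 + 192200}{269} \left(- \frac{1}{445754}\right) = - \frac{16769}{119448} + \frac{1}{269} \cdot 167131 \left(- \frac{1}{445754}\right) = - \frac{16769}{119448} + \frac{167131}{269} \left(- \frac{1}{445754}\right) = - \frac{16769}{119448} - \frac{167131}{119907826} = - \frac{1015348898941}{7161375000024}$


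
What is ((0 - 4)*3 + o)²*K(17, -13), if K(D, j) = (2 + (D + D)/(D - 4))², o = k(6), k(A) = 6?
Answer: 129600/169 ≈ 766.86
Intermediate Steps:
o = 6
K(D, j) = (2 + 2*D/(-4 + D))² (K(D, j) = (2 + (2*D)/(-4 + D))² = (2 + 2*D/(-4 + D))²)
((0 - 4)*3 + o)²*K(17, -13) = ((0 - 4)*3 + 6)²*(16*(-2 + 17)²/(-4 + 17)²) = (-4*3 + 6)²*(16*15²/13²) = (-12 + 6)²*(16*(1/169)*225) = (-6)²*(3600/169) = 36*(3600/169) = 129600/169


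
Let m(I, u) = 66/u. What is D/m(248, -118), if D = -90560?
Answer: 5343040/33 ≈ 1.6191e+5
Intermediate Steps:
D/m(248, -118) = -90560/(66/(-118)) = -90560/(66*(-1/118)) = -90560/(-33/59) = -90560*(-59/33) = 5343040/33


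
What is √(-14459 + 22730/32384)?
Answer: I*√59229517039/2024 ≈ 120.24*I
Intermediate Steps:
√(-14459 + 22730/32384) = √(-14459 + 22730*(1/32384)) = √(-14459 + 11365/16192) = √(-234108763/16192) = I*√59229517039/2024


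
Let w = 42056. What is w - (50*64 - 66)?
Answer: 38922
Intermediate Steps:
w - (50*64 - 66) = 42056 - (50*64 - 66) = 42056 - (3200 - 66) = 42056 - 1*3134 = 42056 - 3134 = 38922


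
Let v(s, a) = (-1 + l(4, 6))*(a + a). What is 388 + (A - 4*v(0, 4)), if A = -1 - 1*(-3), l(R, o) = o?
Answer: 230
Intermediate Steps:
v(s, a) = 10*a (v(s, a) = (-1 + 6)*(a + a) = 5*(2*a) = 10*a)
A = 2 (A = -1 + 3 = 2)
388 + (A - 4*v(0, 4)) = 388 + (2 - 40*4) = 388 + (2 - 4*40) = 388 + (2 - 160) = 388 - 158 = 230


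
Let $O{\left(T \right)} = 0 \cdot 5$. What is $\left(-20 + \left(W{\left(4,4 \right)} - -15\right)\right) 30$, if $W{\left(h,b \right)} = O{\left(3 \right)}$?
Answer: $-150$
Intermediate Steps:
$O{\left(T \right)} = 0$
$W{\left(h,b \right)} = 0$
$\left(-20 + \left(W{\left(4,4 \right)} - -15\right)\right) 30 = \left(-20 + \left(0 - -15\right)\right) 30 = \left(-20 + \left(0 + 15\right)\right) 30 = \left(-20 + 15\right) 30 = \left(-5\right) 30 = -150$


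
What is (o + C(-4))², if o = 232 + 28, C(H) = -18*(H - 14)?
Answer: 341056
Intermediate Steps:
C(H) = 252 - 18*H (C(H) = -18*(-14 + H) = 252 - 18*H)
o = 260
(o + C(-4))² = (260 + (252 - 18*(-4)))² = (260 + (252 + 72))² = (260 + 324)² = 584² = 341056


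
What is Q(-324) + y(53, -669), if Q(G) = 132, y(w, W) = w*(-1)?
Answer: 79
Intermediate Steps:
y(w, W) = -w
Q(-324) + y(53, -669) = 132 - 1*53 = 132 - 53 = 79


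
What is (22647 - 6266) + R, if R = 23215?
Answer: 39596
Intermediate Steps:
(22647 - 6266) + R = (22647 - 6266) + 23215 = 16381 + 23215 = 39596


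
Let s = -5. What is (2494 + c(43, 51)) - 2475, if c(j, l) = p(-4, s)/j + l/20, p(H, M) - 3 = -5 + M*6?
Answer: 17893/860 ≈ 20.806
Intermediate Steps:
p(H, M) = -2 + 6*M (p(H, M) = 3 + (-5 + M*6) = 3 + (-5 + 6*M) = -2 + 6*M)
c(j, l) = -32/j + l/20 (c(j, l) = (-2 + 6*(-5))/j + l/20 = (-2 - 30)/j + l*(1/20) = -32/j + l/20)
(2494 + c(43, 51)) - 2475 = (2494 + (-32/43 + (1/20)*51)) - 2475 = (2494 + (-32*1/43 + 51/20)) - 2475 = (2494 + (-32/43 + 51/20)) - 2475 = (2494 + 1553/860) - 2475 = 2146393/860 - 2475 = 17893/860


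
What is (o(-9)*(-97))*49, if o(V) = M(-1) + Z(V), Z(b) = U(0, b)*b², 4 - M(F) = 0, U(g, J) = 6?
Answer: -2328970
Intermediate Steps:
M(F) = 4 (M(F) = 4 - 1*0 = 4 + 0 = 4)
Z(b) = 6*b²
o(V) = 4 + 6*V²
(o(-9)*(-97))*49 = ((4 + 6*(-9)²)*(-97))*49 = ((4 + 6*81)*(-97))*49 = ((4 + 486)*(-97))*49 = (490*(-97))*49 = -47530*49 = -2328970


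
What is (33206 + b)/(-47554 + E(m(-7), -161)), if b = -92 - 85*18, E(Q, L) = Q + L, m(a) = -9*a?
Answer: -2632/3971 ≈ -0.66281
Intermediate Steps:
E(Q, L) = L + Q
b = -1622 (b = -92 - 1530 = -1622)
(33206 + b)/(-47554 + E(m(-7), -161)) = (33206 - 1622)/(-47554 + (-161 - 9*(-7))) = 31584/(-47554 + (-161 + 63)) = 31584/(-47554 - 98) = 31584/(-47652) = 31584*(-1/47652) = -2632/3971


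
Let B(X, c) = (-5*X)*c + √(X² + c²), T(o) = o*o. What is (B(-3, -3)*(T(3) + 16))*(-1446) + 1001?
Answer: 1627751 - 108450*√2 ≈ 1.4744e+6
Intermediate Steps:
T(o) = o²
B(X, c) = √(X² + c²) - 5*X*c (B(X, c) = -5*X*c + √(X² + c²) = √(X² + c²) - 5*X*c)
(B(-3, -3)*(T(3) + 16))*(-1446) + 1001 = ((√((-3)² + (-3)²) - 5*(-3)*(-3))*(3² + 16))*(-1446) + 1001 = ((√(9 + 9) - 45)*(9 + 16))*(-1446) + 1001 = ((√18 - 45)*25)*(-1446) + 1001 = ((3*√2 - 45)*25)*(-1446) + 1001 = ((-45 + 3*√2)*25)*(-1446) + 1001 = (-1125 + 75*√2)*(-1446) + 1001 = (1626750 - 108450*√2) + 1001 = 1627751 - 108450*√2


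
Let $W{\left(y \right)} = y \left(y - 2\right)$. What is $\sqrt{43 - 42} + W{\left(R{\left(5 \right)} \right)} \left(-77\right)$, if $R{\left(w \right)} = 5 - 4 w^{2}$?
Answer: $-709554$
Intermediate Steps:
$R{\left(w \right)} = 5 - 4 w^{2}$
$W{\left(y \right)} = y \left(-2 + y\right)$
$\sqrt{43 - 42} + W{\left(R{\left(5 \right)} \right)} \left(-77\right) = \sqrt{43 - 42} + \left(5 - 4 \cdot 5^{2}\right) \left(-2 + \left(5 - 4 \cdot 5^{2}\right)\right) \left(-77\right) = \sqrt{1} + \left(5 - 100\right) \left(-2 + \left(5 - 100\right)\right) \left(-77\right) = 1 + \left(5 - 100\right) \left(-2 + \left(5 - 100\right)\right) \left(-77\right) = 1 + - 95 \left(-2 - 95\right) \left(-77\right) = 1 + \left(-95\right) \left(-97\right) \left(-77\right) = 1 + 9215 \left(-77\right) = 1 - 709555 = -709554$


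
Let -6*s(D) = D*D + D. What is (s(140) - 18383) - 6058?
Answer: -27731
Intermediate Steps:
s(D) = -D/6 - D²/6 (s(D) = -(D*D + D)/6 = -(D² + D)/6 = -(D + D²)/6 = -D/6 - D²/6)
(s(140) - 18383) - 6058 = (-⅙*140*(1 + 140) - 18383) - 6058 = (-⅙*140*141 - 18383) - 6058 = (-3290 - 18383) - 6058 = -21673 - 6058 = -27731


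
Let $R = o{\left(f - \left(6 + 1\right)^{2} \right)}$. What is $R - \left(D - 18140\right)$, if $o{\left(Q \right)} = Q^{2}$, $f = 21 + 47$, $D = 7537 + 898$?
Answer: $10066$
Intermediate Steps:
$D = 8435$
$f = 68$
$R = 361$ ($R = \left(68 - \left(6 + 1\right)^{2}\right)^{2} = \left(68 - 7^{2}\right)^{2} = \left(68 - 49\right)^{2} = 19^{2} = 361$)
$R - \left(D - 18140\right) = 361 - \left(8435 - 18140\right) = 361 - -9705 = 361 + 9705 = 10066$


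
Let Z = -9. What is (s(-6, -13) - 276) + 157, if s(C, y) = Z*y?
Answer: -2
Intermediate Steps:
s(C, y) = -9*y
(s(-6, -13) - 276) + 157 = (-9*(-13) - 276) + 157 = (117 - 276) + 157 = -159 + 157 = -2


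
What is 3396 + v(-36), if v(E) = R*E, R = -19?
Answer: 4080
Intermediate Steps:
v(E) = -19*E
3396 + v(-36) = 3396 - 19*(-36) = 3396 + 684 = 4080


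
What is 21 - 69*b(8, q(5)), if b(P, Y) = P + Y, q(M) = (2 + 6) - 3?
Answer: -876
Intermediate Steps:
q(M) = 5 (q(M) = 8 - 3 = 5)
21 - 69*b(8, q(5)) = 21 - 69*(8 + 5) = 21 - 69*13 = 21 - 897 = -876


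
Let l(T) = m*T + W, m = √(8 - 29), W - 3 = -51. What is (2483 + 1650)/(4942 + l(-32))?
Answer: 10113451/11986370 + 33064*I*√21/5993185 ≈ 0.84375 + 0.025282*I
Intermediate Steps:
W = -48 (W = 3 - 51 = -48)
m = I*√21 (m = √(-21) = I*√21 ≈ 4.5826*I)
l(T) = -48 + I*T*√21 (l(T) = (I*√21)*T - 48 = I*T*√21 - 48 = -48 + I*T*√21)
(2483 + 1650)/(4942 + l(-32)) = (2483 + 1650)/(4942 + (-48 + I*(-32)*√21)) = 4133/(4942 + (-48 - 32*I*√21)) = 4133/(4894 - 32*I*√21)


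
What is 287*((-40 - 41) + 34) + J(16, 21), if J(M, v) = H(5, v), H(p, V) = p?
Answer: -13484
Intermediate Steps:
J(M, v) = 5
287*((-40 - 41) + 34) + J(16, 21) = 287*((-40 - 41) + 34) + 5 = 287*(-81 + 34) + 5 = 287*(-47) + 5 = -13489 + 5 = -13484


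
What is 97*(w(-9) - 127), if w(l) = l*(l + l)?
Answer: 3395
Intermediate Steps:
w(l) = 2*l² (w(l) = l*(2*l) = 2*l²)
97*(w(-9) - 127) = 97*(2*(-9)² - 127) = 97*(2*81 - 127) = 97*(162 - 127) = 97*35 = 3395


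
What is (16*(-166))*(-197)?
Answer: 523232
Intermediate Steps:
(16*(-166))*(-197) = -2656*(-197) = 523232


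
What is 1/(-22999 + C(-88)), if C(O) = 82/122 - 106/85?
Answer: -5185/119252796 ≈ -4.3479e-5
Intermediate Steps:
C(O) = -2981/5185 (C(O) = 82*(1/122) - 106*1/85 = 41/61 - 106/85 = -2981/5185)
1/(-22999 + C(-88)) = 1/(-22999 - 2981/5185) = 1/(-119252796/5185) = -5185/119252796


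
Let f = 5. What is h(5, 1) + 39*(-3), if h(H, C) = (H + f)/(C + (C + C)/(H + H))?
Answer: -326/3 ≈ -108.67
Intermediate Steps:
h(H, C) = (5 + H)/(C + C/H) (h(H, C) = (H + 5)/(C + (C + C)/(H + H)) = (5 + H)/(C + (2*C)/((2*H))) = (5 + H)/(C + (2*C)*(1/(2*H))) = (5 + H)/(C + C/H))
h(5, 1) + 39*(-3) = 5*(5 + 5)/(1*(1 + 5)) + 39*(-3) = 5*1*10/6 - 117 = 5*1*(1/6)*10 - 117 = 25/3 - 117 = -326/3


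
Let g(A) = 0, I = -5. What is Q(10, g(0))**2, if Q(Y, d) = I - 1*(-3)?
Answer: 4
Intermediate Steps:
Q(Y, d) = -2 (Q(Y, d) = -5 - 1*(-3) = -5 + 3 = -2)
Q(10, g(0))**2 = (-2)**2 = 4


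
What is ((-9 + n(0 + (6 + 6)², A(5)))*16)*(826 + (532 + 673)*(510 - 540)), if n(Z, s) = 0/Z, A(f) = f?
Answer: 5086656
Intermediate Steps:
n(Z, s) = 0
((-9 + n(0 + (6 + 6)², A(5)))*16)*(826 + (532 + 673)*(510 - 540)) = ((-9 + 0)*16)*(826 + (532 + 673)*(510 - 540)) = (-9*16)*(826 + 1205*(-30)) = -144*(826 - 36150) = -144*(-35324) = 5086656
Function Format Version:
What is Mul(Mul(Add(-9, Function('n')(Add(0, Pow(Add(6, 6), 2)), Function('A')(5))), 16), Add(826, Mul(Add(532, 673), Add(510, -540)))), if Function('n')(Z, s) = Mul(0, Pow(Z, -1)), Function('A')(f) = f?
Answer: 5086656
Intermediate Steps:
Function('n')(Z, s) = 0
Mul(Mul(Add(-9, Function('n')(Add(0, Pow(Add(6, 6), 2)), Function('A')(5))), 16), Add(826, Mul(Add(532, 673), Add(510, -540)))) = Mul(Mul(Add(-9, 0), 16), Add(826, Mul(Add(532, 673), Add(510, -540)))) = Mul(Mul(-9, 16), Add(826, Mul(1205, -30))) = Mul(-144, Add(826, -36150)) = Mul(-144, -35324) = 5086656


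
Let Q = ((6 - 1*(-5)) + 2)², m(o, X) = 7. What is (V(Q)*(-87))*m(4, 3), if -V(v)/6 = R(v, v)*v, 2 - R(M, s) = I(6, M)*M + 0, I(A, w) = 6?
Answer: -624936312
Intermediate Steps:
R(M, s) = 2 - 6*M (R(M, s) = 2 - (6*M + 0) = 2 - 6*M)
Q = 169 (Q = ((6 + 5) + 2)² = (11 + 2)² = 13² = 169)
V(v) = -6*v*(2 - 6*v) (V(v) = -6*(2 - 6*v)*v = -6*v*(2 - 6*v))
(V(Q)*(-87))*m(4, 3) = ((12*169*(-1 + 3*169))*(-87))*7 = ((12*169*(-1 + 507))*(-87))*7 = ((12*169*506)*(-87))*7 = (1026168*(-87))*7 = -89276616*7 = -624936312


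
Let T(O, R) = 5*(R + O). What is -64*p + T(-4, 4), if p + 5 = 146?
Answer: -9024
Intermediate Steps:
T(O, R) = 5*O + 5*R (T(O, R) = 5*(O + R) = 5*O + 5*R)
p = 141 (p = -5 + 146 = 141)
-64*p + T(-4, 4) = -64*141 + (5*(-4) + 5*4) = -9024 + (-20 + 20) = -9024 + 0 = -9024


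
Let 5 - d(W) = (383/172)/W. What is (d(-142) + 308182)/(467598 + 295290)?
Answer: 7527159671/18632776512 ≈ 0.40397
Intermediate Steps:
d(W) = 5 - 383/(172*W) (d(W) = 5 - 383/172/W = 5 - 383*(1/172)/W = 5 - 383/(172*W))
(d(-142) + 308182)/(467598 + 295290) = ((5 - 383/172/(-142)) + 308182)/(467598 + 295290) = ((5 - 383/172*(-1/142)) + 308182)/762888 = ((5 + 383/24424) + 308182)*(1/762888) = (122503/24424 + 308182)*(1/762888) = (7527159671/24424)*(1/762888) = 7527159671/18632776512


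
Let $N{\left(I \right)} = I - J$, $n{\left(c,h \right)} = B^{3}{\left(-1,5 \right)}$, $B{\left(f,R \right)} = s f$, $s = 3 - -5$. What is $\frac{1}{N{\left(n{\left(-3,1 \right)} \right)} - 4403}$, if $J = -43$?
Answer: $- \frac{1}{4872} \approx -0.00020525$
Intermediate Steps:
$s = 8$ ($s = 3 + 5 = 8$)
$B{\left(f,R \right)} = 8 f$
$n{\left(c,h \right)} = -512$ ($n{\left(c,h \right)} = \left(8 \left(-1\right)\right)^{3} = \left(-8\right)^{3} = -512$)
$N{\left(I \right)} = 43 + I$ ($N{\left(I \right)} = I - -43 = I + 43 = 43 + I$)
$\frac{1}{N{\left(n{\left(-3,1 \right)} \right)} - 4403} = \frac{1}{\left(43 - 512\right) - 4403} = \frac{1}{-469 - 4403} = \frac{1}{-4872} = - \frac{1}{4872}$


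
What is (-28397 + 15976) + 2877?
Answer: -9544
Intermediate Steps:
(-28397 + 15976) + 2877 = -12421 + 2877 = -9544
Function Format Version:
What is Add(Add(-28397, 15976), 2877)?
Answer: -9544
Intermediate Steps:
Add(Add(-28397, 15976), 2877) = Add(-12421, 2877) = -9544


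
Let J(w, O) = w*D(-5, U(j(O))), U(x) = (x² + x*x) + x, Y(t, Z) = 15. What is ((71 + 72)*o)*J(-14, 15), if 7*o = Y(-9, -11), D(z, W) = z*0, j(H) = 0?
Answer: 0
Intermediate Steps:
U(x) = x + 2*x² (U(x) = (x² + x²) + x = 2*x² + x = x + 2*x²)
D(z, W) = 0
o = 15/7 (o = (⅐)*15 = 15/7 ≈ 2.1429)
J(w, O) = 0 (J(w, O) = w*0 = 0)
((71 + 72)*o)*J(-14, 15) = ((71 + 72)*(15/7))*0 = (143*(15/7))*0 = (2145/7)*0 = 0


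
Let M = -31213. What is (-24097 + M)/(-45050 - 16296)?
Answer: 27655/30673 ≈ 0.90161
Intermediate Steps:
(-24097 + M)/(-45050 - 16296) = (-24097 - 31213)/(-45050 - 16296) = -55310/(-61346) = -55310*(-1/61346) = 27655/30673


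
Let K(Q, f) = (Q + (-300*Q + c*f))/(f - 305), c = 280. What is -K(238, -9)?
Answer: -36841/157 ≈ -234.66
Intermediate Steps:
K(Q, f) = (-299*Q + 280*f)/(-305 + f) (K(Q, f) = (Q + (-300*Q + 280*f))/(f - 305) = (-299*Q + 280*f)/(-305 + f))
-K(238, -9) = -(-299*238 + 280*(-9))/(-305 - 9) = -(-71162 - 2520)/(-314) = -(-1)*(-73682)/314 = -1*36841/157 = -36841/157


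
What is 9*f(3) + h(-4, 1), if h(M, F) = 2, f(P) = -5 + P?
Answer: -16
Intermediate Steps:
9*f(3) + h(-4, 1) = 9*(-5 + 3) + 2 = 9*(-2) + 2 = -18 + 2 = -16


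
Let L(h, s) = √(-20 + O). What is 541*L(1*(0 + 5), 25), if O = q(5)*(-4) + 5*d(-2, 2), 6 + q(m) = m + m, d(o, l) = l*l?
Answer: 2164*I ≈ 2164.0*I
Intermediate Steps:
d(o, l) = l²
q(m) = -6 + 2*m (q(m) = -6 + (m + m) = -6 + 2*m)
O = 4 (O = (-6 + 2*5)*(-4) + 5*2² = (-6 + 10)*(-4) + 5*4 = 4*(-4) + 20 = -16 + 20 = 4)
L(h, s) = 4*I (L(h, s) = √(-20 + 4) = √(-16) = 4*I)
541*L(1*(0 + 5), 25) = 541*(4*I) = 2164*I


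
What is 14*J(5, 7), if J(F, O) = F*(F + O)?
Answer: 840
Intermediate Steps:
14*J(5, 7) = 14*(5*(5 + 7)) = 14*(5*12) = 14*60 = 840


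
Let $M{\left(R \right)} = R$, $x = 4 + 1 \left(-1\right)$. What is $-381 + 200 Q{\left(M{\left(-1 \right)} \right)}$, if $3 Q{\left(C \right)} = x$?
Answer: $-181$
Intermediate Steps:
$x = 3$ ($x = 4 - 1 = 3$)
$Q{\left(C \right)} = 1$ ($Q{\left(C \right)} = \frac{1}{3} \cdot 3 = 1$)
$-381 + 200 Q{\left(M{\left(-1 \right)} \right)} = -381 + 200 \cdot 1 = -381 + 200 = -181$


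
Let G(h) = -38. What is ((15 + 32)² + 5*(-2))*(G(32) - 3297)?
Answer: -7333665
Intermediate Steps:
((15 + 32)² + 5*(-2))*(G(32) - 3297) = ((15 + 32)² + 5*(-2))*(-38 - 3297) = (47² - 10)*(-3335) = (2209 - 10)*(-3335) = 2199*(-3335) = -7333665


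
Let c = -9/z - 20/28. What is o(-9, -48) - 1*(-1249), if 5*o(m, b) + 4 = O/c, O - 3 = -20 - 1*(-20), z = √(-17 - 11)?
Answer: 4162327/3335 - 378*I*√7/3335 ≈ 1248.1 - 0.29988*I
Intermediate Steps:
z = 2*I*√7 (z = √(-28) = 2*I*√7 ≈ 5.2915*I)
c = -5/7 + 9*I*√7/14 (c = -9*(-I*√7/14) - 20/28 = -(-9)*I*√7/14 - 20*1/28 = 9*I*√7/14 - 5/7 = -5/7 + 9*I*√7/14 ≈ -0.71429 + 1.7008*I)
O = 3 (O = 3 + (-20 - 1*(-20)) = 3 + (-20 + 20) = 3 + 0 = 3)
o(m, b) = -⅘ + 3/(5*(-5/7 + 9*I*√7/14)) (o(m, b) = -⅘ + (3/(-5/7 + 9*I*√7/14))/5 = -⅘ + 3/(5*(-5/7 + 9*I*√7/14)))
o(-9, -48) - 1*(-1249) = (-3088/3335 - 378*I*√7/3335) - 1*(-1249) = (-3088/3335 - 378*I*√7/3335) + 1249 = 4162327/3335 - 378*I*√7/3335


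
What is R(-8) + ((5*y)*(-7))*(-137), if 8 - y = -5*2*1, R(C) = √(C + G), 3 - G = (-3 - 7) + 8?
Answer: 86310 + I*√3 ≈ 86310.0 + 1.732*I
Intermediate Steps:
G = 5 (G = 3 - ((-3 - 7) + 8) = 3 - (-10 + 8) = 3 - 1*(-2) = 3 + 2 = 5)
R(C) = √(5 + C) (R(C) = √(C + 5) = √(5 + C))
y = 18 (y = 8 - (-5*2) = 8 - (-10) = 8 - 1*(-10) = 8 + 10 = 18)
R(-8) + ((5*y)*(-7))*(-137) = √(5 - 8) + ((5*18)*(-7))*(-137) = √(-3) + (90*(-7))*(-137) = I*√3 - 630*(-137) = I*√3 + 86310 = 86310 + I*√3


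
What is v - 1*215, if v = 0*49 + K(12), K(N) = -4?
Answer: -219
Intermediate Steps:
v = -4 (v = 0*49 - 4 = 0 - 4 = -4)
v - 1*215 = -4 - 1*215 = -4 - 215 = -219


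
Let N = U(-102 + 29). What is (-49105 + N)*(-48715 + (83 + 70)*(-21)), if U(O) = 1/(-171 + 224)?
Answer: 135145943392/53 ≈ 2.5499e+9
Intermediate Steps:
U(O) = 1/53
N = 1/53 ≈ 0.018868
(-49105 + N)*(-48715 + (83 + 70)*(-21)) = (-49105 + 1/53)*(-48715 + (83 + 70)*(-21)) = -2602564*(-48715 + 153*(-21))/53 = -2602564*(-48715 - 3213)/53 = -2602564/53*(-51928) = 135145943392/53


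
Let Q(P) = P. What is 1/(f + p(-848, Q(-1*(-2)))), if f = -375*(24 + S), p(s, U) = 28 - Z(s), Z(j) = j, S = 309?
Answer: -1/123999 ≈ -8.0646e-6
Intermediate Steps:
p(s, U) = 28 - s
f = -124875 (f = -375*(24 + 309) = -375*333 = -124875)
1/(f + p(-848, Q(-1*(-2)))) = 1/(-124875 + (28 - 1*(-848))) = 1/(-124875 + (28 + 848)) = 1/(-124875 + 876) = 1/(-123999) = -1/123999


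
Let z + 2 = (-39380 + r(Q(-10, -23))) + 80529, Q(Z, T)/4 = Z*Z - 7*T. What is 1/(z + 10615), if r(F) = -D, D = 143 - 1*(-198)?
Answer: 1/51421 ≈ 1.9447e-5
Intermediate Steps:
Q(Z, T) = -28*T + 4*Z² (Q(Z, T) = 4*(Z*Z - 7*T) = 4*(Z² - 7*T) = -28*T + 4*Z²)
D = 341 (D = 143 + 198 = 341)
r(F) = -341 (r(F) = -1*341 = -341)
z = 40806 (z = -2 + ((-39380 - 341) + 80529) = -2 + (-39721 + 80529) = -2 + 40808 = 40806)
1/(z + 10615) = 1/(40806 + 10615) = 1/51421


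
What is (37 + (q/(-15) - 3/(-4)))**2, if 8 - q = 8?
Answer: 22801/16 ≈ 1425.1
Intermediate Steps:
q = 0 (q = 8 - 1*8 = 8 - 8 = 0)
(37 + (q/(-15) - 3/(-4)))**2 = (37 + (0/(-15) - 3/(-4)))**2 = (37 + (0*(-1/15) - 3*(-1/4)))**2 = (37 + (0 + 3/4))**2 = (37 + 3/4)**2 = (151/4)**2 = 22801/16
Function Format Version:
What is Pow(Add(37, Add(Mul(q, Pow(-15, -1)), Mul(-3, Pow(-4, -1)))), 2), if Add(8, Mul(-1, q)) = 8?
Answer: Rational(22801, 16) ≈ 1425.1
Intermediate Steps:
q = 0 (q = Add(8, Mul(-1, 8)) = Add(8, -8) = 0)
Pow(Add(37, Add(Mul(q, Pow(-15, -1)), Mul(-3, Pow(-4, -1)))), 2) = Pow(Add(37, Add(Mul(0, Pow(-15, -1)), Mul(-3, Pow(-4, -1)))), 2) = Pow(Add(37, Add(Mul(0, Rational(-1, 15)), Mul(-3, Rational(-1, 4)))), 2) = Pow(Add(37, Add(0, Rational(3, 4))), 2) = Pow(Add(37, Rational(3, 4)), 2) = Pow(Rational(151, 4), 2) = Rational(22801, 16)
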